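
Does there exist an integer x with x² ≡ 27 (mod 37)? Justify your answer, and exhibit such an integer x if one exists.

x = 8

Take x = 8. Then 8² = 64 = 1·37 + 27, so 8² ≡ 27 (mod 37).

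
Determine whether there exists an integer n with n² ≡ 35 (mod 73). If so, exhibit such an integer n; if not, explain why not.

n = 53

Take n = 53. Then 53² = 2809 = 38·73 + 35, so 53² ≡ 35 (mod 73).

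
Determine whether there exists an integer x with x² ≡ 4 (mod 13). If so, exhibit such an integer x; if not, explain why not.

Take x = 2. Then 2² = 4, and since 0 ≤ 4 < 13 this is already reduced: 2² ≡ 4 (mod 13).

x = 2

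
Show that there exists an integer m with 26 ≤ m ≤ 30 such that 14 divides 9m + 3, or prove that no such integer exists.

No such integer m in that range exists.

The values of 9m + 3 for m = 26, 27, …, 30 are 237, 246, 255, 264, 273; reduced mod 14 these are 13, 8, 3, 12, 7.
Since 0 is absent from this list, 14 ∤ 9m + 3 for every m with 26 ≤ m ≤ 30.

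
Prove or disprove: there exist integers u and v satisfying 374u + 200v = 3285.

No such integers exist.

Any value of 374u + 200v is a multiple of gcd(374, 200) = 2.
But 3285 = 2·1642 + 1, so 2 ∤ 3285.
Hence no integers u, v satisfy the equation.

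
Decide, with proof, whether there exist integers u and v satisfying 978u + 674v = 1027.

Both 978 and 674 are divisible by gcd(978, 674) = 2, hence so is any combination 978u + 674v.
But 1027 = 2·513 + 1, so 2 ∤ 1027.
So the equation is unsolvable over ℤ.

There are no such integers.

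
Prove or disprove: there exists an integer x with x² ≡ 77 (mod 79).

Apply Euler's criterion with the prime 79: 77 is a quadratic residue iff 77^39 ≡ 1 (mod 79), and a non-residue iff it is ≡ −1.
Repeated squaring mod 79: 77^2 = 5929 ≡ 4; 77^4 ≡ 4² = 16 ≡ 16; 77^8 ≡ 16² = 256 ≡ 19; 77^16 ≡ 19² = 361 ≡ 45; 77^32 ≡ 45² = 2025 ≡ 50.
Since 39 = 32 + 4 + 2 + 1, 77^39 ≡ 50 · 16 · 4 · 77; multiplying out mod 79: 50·16 = 800 ≡ 10, then 10·4 = 40 ≡ 40, then 40·77 = 3080 ≡ 78. Thus 77^39 ≡ 78 ≡ −1 (mod 79).
The value −1 means 77 is a non-residue modulo 79, so x² ≡ 77 (mod 79) is impossible.

There is no such integer.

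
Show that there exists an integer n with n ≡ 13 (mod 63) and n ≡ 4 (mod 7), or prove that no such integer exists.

No, no such integer exists.

Both moduli are multiples of 7 = gcd(63, 7), so any solution would satisfy n ≡ 13 and n ≡ 4 modulo 7 simultaneously.
These are incompatible: 13 − 4 = 9 is not divisible by 7.
Therefore no such n exists.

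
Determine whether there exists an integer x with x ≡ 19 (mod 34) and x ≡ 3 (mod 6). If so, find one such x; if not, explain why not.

Here gcd(34, 6) = 2, and both 19 and 3 leave remainder 1 mod 2, so the system is consistent.
Step through x = 19, 19 + 34, 19 + 2·34, …: the values 19, 53, 87 reduce mod 6 to 1, 5, 3. The value 87 hits 3.
Indeed 87 ≡ 19 (mod 34) and 87 ≡ 3 (mod 6).

x = 87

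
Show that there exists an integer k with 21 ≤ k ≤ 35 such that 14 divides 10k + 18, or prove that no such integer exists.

k = 22

At k = 21 the value 228 is not a multiple of 14. k = 22 works, since 10·22 + 18 = 238 = 17·14.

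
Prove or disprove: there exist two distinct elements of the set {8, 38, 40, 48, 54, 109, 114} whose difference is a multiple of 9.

No, no such pair exists.

Residues mod 9: 8↦8, 38↦2, 40↦4, 48↦3, 54↦0, 109↦1, 114↦6.
No residue repeats among the 7 elements, so no pair has difference ≡ 0 (mod 9).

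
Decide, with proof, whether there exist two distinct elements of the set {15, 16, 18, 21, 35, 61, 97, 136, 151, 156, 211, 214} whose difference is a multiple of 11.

15 mod 11 = 4 and 136 mod 11 = 4, so 136 − 15 = 121 = 11·11.

Yes: 15 and 136.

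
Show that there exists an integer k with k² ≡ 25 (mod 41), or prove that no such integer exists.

Take k = 36. Then 36² = 1296 = 31·41 + 25, so 36² ≡ 25 (mod 41).

k = 36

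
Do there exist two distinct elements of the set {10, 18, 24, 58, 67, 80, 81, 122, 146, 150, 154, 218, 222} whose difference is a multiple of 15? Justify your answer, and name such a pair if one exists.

Two integers differ by a multiple of 15 exactly when they have the same residue mod 15. The residues are 10↦10, 18↦3, 24↦9, 58↦13, 67↦7, 80↦5, 81↦6, 122↦2, 146↦11, 150↦0, 154↦4, 218↦8, 222↦12.
No residue repeats among the 13 elements, so no pair has difference ≡ 0 (mod 15).

There is no such pair.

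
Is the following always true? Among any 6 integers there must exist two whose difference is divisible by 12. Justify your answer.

No; for instance {49, 50, 51, 52, 53, 54} is a counterexample.

Take the 6 consecutive integers 49, 50, …, 54: their residues mod 12 are all distinct because 6 ≤ 12.
Any two of them differ by at most 5 < 12 and by at least 1, so no difference is a multiple of 12.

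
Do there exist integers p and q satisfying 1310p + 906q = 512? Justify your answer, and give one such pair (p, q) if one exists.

p = 82, q = -118

gcd(1310, 906) = 2, and 2 divides 512, so integer solutions exist.
Dividing through by 2 reduces the equation to 655p + 453q = 256.
Run the Euclidean algorithm on 655 and 453: 655 = 1·453 + 202, 453 = 2·202 + 49, 202 = 4·49 + 6, 49 = 8·6 + 1, 6 = 6·1 + 0.
Back-substituting, 1 = 49 − 8·6 = 49 − 8·(202 − 4·49) = −8·202 + 33·49 = −8·202 + 33·(453 − 2·202) = 33·453 − 74·202 = 33·453 − 74·(655 − 1·453) = −74·655 + 107·453; that is, 655·(-74) + 453·107 = 1.
Times 256: 655·(-18944) + 453·27392 = 256, so (-18944, 27392) solves it.
Shifting by a multiple of (453, −655) keeps it a solution: p = -18944 + 42·453 = 82, q = 27392 − 42·655 = -118.
Check: 1310·82 + 906·(-118) = 107420 − 106908 = 512. ✓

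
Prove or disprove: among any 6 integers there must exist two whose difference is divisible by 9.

No; for instance {15, 16, 17, 18, 19, 20} is a counterexample.

Take the 6 consecutive integers 15, 16, …, 20: their residues mod 9 are all distinct because 6 ≤ 9.
No two share a residue, so no pair has difference divisible by 9; the claim fails for this set.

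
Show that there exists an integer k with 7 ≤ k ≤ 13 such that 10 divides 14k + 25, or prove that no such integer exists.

At k = 7, 14·7 + 25 = 123 ≡ 3 (mod 10), and each step in k adds 14 ≡ 4 (mod 10), giving residues 3, 7, 1, 5, 9, 3, 7 for k = 7, 8, …, 13.
None is 0, so 10 never divides 14k + 25 on this range.

No, no such integer k in that range exists.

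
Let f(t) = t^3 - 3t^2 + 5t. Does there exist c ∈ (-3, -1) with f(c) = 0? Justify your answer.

f(-3) = -69 and f(-1) = -9, both negative.
f'(t) = 3t^2 - 6t + 5 has discriminant (-6)² − 4·3·5 = -24 < 0, so f' has no real roots and is positive for every real t.
Hence f is strictly increasing on ℝ, and in particular on [-3, -1]. A strictly monotone function with same-sign endpoint values stays negative on the whole interval, so f has no zero in (-3, -1).

f has no root in that interval.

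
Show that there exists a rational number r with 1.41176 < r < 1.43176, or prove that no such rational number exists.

r = 10/7

Look for a denominator N such that an integer falls strictly between N·1.41176 and N·1.43176. N = 7 works: 7·1.41176 = 9.88232 < 10 < 10.02232 = 7·1.43176.
Hence 10/7 is a rational number with 1.41176 < 10/7 < 1.43176.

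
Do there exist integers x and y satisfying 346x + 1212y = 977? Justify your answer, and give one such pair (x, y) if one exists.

No, no such integers exist.

Both 346 and 1212 are divisible by gcd(346, 1212) = 2, hence so is any combination 346x + 1212y.
But 977 = 2·488 + 1, so 2 ∤ 977.
Hence no integers x, y satisfy the equation.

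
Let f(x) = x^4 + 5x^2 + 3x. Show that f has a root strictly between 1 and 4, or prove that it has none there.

No.

The endpoint values f(1) = 9 and f(4) = 348 are both positive. Claim: f(x) > 0 for every x in (1, 4).
Shift to the endpoint 1: with x = 1 + u (0 < u < 3), one computes f(1 + u) = u^4 + 4u^3 + 11u^2 + 17u + 9.
The nonzero coefficients here are all positive, so for u > 0 every term is positive (or zero), and the constant term 9 is strictly positive.
Therefore f(x) > 0 throughout (1, 4), and f has no zero there.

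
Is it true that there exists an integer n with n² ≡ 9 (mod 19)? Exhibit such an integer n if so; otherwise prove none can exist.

Take n = 16. Then 16² = 256 = 13·19 + 9, so 16² ≡ 9 (mod 19).

n = 16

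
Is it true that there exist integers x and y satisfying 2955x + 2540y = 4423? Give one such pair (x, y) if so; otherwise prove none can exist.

Any value of 2955x + 2540y is a multiple of gcd(2955, 2540) = 5.
However 4423 leaves remainder 3 on division by 5.
So the equation is unsolvable over ℤ.

There are no such integers.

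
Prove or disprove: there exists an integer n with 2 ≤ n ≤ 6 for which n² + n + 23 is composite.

At n = 6: 6² + 6 + 23 = 65 = 5·13, which is composite.

n = 6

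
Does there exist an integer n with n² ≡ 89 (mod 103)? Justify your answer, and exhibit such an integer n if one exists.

There is no such integer.

Apply Euler's criterion with the prime 103: 89 is a quadratic residue iff 89^51 ≡ 1 (mod 103), and a non-residue iff it is ≡ −1.
Squaring successively (mod 103): 89^2 = 7921 ≡ 93; 89^4 ≡ 93² = 8649 ≡ 100; 89^8 ≡ 100² = 10000 ≡ 9; 89^16 ≡ 9² = 81 ≡ 81; 89^32 ≡ 81² = 6561 ≡ 72.
Since 51 = 32 + 16 + 2 + 1, 89^51 ≡ 72 · 81 · 93 · 89; multiplying out mod 103: 72·81 = 5832 ≡ 64, then 64·93 = 5952 ≡ 81, then 81·89 = 7209 ≡ 102. Thus 89^51 ≡ 102 ≡ −1 (mod 103).
By Euler's criterion 89 is a quadratic non-residue mod 103: no n satisfies n² ≡ 89 (mod 103).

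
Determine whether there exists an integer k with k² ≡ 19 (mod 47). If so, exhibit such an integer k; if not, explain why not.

47 is prime, so by Euler's criterion 19 is a square mod 47 iff 19^((47−1)/2) = 19^23 ≡ 1 (mod 47).
Squaring successively (mod 47): 19^2 = 361 ≡ 32; 19^4 ≡ 32² = 1024 ≡ 37; 19^8 ≡ 37² = 1369 ≡ 6; 19^16 ≡ 6² = 36 ≡ 36.
Since 23 = 16 + 4 + 2 + 1, 19^23 ≡ 36 · 37 · 32 · 19; multiplying out mod 47: 36·37 = 1332 ≡ 16, then 16·32 = 512 ≡ 42, then 42·19 = 798 ≡ 46. Thus 19^23 ≡ 46 ≡ −1 (mod 47).
The value −1 means 19 is a non-residue modulo 47, so k² ≡ 19 (mod 47) is impossible.

No, no such integer exists.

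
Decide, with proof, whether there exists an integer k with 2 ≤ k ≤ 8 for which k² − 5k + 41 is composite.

At k = 3: 3² − 5·3 + 41 = 35 = 5·7, which is composite.

k = 3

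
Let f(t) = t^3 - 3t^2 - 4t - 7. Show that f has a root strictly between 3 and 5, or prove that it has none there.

Such a root exists.

f(3) = -19 and f(5) = 23, which have opposite signs.
Since f is a polynomial it is continuous on [3, 5].
By the Intermediate Value Theorem f must vanish at some point of (3, 5).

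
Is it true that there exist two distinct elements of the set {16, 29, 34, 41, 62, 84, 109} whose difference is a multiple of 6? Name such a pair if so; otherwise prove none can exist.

Reduce each element mod 6: 16↦4, 29↦5, 34↦4, 41↦5, 62↦2, 84↦0, 109↦1. The residue 4 repeats (at 16 and 34), and 34 − 16 = 18 = 3·6.

16 and 34 are such a pair.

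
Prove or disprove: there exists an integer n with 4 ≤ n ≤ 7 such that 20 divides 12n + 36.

At n = 7 we get 12·7 + 36 = 120, and 120 = 20·6.

n = 7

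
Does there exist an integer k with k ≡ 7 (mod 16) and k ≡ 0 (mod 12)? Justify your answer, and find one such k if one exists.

No such integer exists.

gcd(16, 12) = 4. If k ≡ 7 (mod 16) and k ≡ 0 (mod 12), then k ≡ 7 (mod 4) and k ≡ 0 (mod 4).
These are incompatible: 7 − 0 = 7 is not divisible by 4.
So no integer satisfies both congruences.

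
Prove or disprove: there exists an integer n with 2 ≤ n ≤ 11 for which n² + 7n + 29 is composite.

No such integer n in that range exists.

The values for n = 2, 3, …, 11 are 47, 59, 73, 89, 107, 127, 149, 173, 199, 227, and each of these is prime.
So no value in the range makes the expression composite.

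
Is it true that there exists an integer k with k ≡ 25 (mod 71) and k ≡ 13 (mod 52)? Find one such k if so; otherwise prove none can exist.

The moduli 71 and 52 are coprime, so by the Chinese Remainder Theorem a unique solution modulo 3692 exists.
Any solution of the first congruence is k = 25 + 71t; substituting into the second, 71t ≡ 13 − 25 ≡ 40 (mod 52).
71 ≡ 19 (mod 52), so this reads 19t ≡ 40 (mod 52). Invert 19 mod 52 by the Euclidean algorithm: 52 = 2·19 + 14, 19 = 1·14 + 5, 14 = 2·5 + 4, 5 = 1·4 + 1, 4 = 4·1 + 0; back-substituting, 1 = 5 − 1·4 = 5 − (14 − 2·5) = −14 + 3·5 = −14 + 3·(19 − 1·14) = 3·19 − 4·14 = 3·19 − 4·(52 − 2·19) = −4·52 + 11·19. Hence 19·11 ≡ 1, so 19⁻¹ ≡ 11 (mod 52).
Multiplying by 11: t ≡ 11·40 = 440 ≡ 24 (mod 52).
With t = 24: k = 25 + 71·24 = 1729.
Verify: 1729 = 24·71 + 25 and 1729 = 33·52 + 13. ✓

k = 1729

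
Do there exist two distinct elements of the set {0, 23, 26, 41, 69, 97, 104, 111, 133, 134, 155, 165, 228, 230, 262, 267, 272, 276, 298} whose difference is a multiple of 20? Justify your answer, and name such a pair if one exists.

Residues mod 20: 0↦0, 23↦3, 26↦6, 41↦1, 69↦9, 97↦17, 104↦4, 111↦11, 133↦13, 134↦14, 155↦15, 165↦5, 228↦8, 230↦10, 262↦2, 267↦7, 272↦12, 276↦16, 298↦18.
These 19 residues are pairwise different, hence no difference of two elements is divisible by 20.

No such pair exists.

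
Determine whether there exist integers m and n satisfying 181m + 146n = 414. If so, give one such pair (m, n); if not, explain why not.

m = 16, n = -17

Since gcd(181, 146) = 1, every integer is an integer combination of 181 and 146.
Run the Euclidean algorithm on 181 and 146: 181 = 1·146 + 35, 146 = 4·35 + 6, 35 = 5·6 + 5, 6 = 1·5 + 1, 5 = 5·1 + 0.
Unwinding: 1 = 6 − 1·5 = 6 − (35 − 5·6) = −35 + 6·6 = −35 + 6·(146 − 4·35) = 6·146 − 25·35 = 6·146 − 25·(181 − 1·146) = −25·181 + 31·146, i.e. 181·(-25) + 146·31 = 1.
Multiplying through by 414: m = (-25)·414 = -10350, n = 31·414 = 12834 is a solution.
The general solution is m = -10350 + 146k, n = 12834 − 181k; taking k = 71 gives the smaller pair m = 16, n = -17.
Indeed 181·16 + 146·(-17) = 2896 − 2482 = 414.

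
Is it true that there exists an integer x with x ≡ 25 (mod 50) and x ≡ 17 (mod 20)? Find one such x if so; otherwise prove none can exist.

There is no such integer.

Both moduli are multiples of 10 = gcd(50, 20), so any solution would satisfy x ≡ 25 and x ≡ 17 modulo 10 simultaneously.
However 25 ≡ 5 and 17 ≡ 7 (mod 10), and 5 ≠ 7.
So no integer satisfies both congruences.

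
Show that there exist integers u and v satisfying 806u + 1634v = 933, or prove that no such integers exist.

No, no such integers exist.

Both 806 and 1634 are divisible by gcd(806, 1634) = 2, hence so is any combination 806u + 1634v.
However 933 leaves remainder 1 on division by 2.
So the equation is unsolvable over ℤ.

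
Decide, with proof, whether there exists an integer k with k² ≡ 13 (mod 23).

k = 17

Take k = 17. Then 17² = 289 = 12·23 + 13, so 17² ≡ 13 (mod 23).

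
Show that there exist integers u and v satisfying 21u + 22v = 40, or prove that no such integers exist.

u = 4, v = -2

Since gcd(21, 22) = 1, every integer is an integer combination of 21 and 22.
Run the Euclidean algorithm on 22 and 21: 22 = 1·21 + 1, 21 = 21·1 + 0.
Unwinding: 1 = 22 − 1·21, i.e. 21·(-1) + 22·1 = 1.
Scaling by 40 gives the particular solution (u, v) = (-40, 40).
The general solution is u = -40 + 22k, v = 40 − 21k; taking k = 2 gives the smaller pair u = 4, v = -2.
Check: 21·4 + 22·(-2) = 84 − 44 = 40. ✓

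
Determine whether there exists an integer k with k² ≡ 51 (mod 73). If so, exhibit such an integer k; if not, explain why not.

There is no such integer.

73 is prime, so by Euler's criterion 51 is a square mod 73 iff 51^((73−1)/2) = 51^36 ≡ 1 (mod 73).
Repeated squaring mod 73: 51^2 = 2601 ≡ 46; 51^4 ≡ 46² = 2116 ≡ 72; 51^8 ≡ 72² = 5184 ≡ 1; 51^16 ≡ 1² = 1 ≡ 1; 51^32 ≡ 1² = 1 ≡ 1.
Since 36 = 32 + 4, 51^36 ≡ 1 · 72; multiplying out mod 73: 1·72 = 72 ≡ 72. Thus 51^36 ≡ 72 ≡ −1 (mod 73).
The value −1 means 51 is a non-residue modulo 73, so k² ≡ 51 (mod 73) is impossible.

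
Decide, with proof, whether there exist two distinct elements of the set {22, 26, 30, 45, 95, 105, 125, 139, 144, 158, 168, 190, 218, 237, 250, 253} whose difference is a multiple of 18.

Residues mod 18: 22↦4, 26↦8, 30↦12, 45↦9, 95↦5, 105↦15, 125↦17, 139↦13, 144↦0, 158↦14, 168↦6, 190↦10, 218↦2, 237↦3, 250↦16, 253↦1.
No residue repeats among the 16 elements, so no pair has difference ≡ 0 (mod 18).

There is no such pair.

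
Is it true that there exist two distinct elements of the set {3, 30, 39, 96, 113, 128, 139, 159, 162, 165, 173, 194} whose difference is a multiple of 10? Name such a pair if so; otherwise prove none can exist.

3 and 113 are such a pair.

Reduce each element mod 10: 3↦3, 30↦0, 39↦9, 96↦6, 113↦3, 128↦8, 139↦9, 159↦9, 162↦2, 165↦5, 173↦3, 194↦4. The residue 3 repeats (at 3 and 113), and 113 − 3 = 110 = 11·10.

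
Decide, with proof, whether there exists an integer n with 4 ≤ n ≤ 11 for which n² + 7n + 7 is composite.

n = 10

At n = 10: 10² + 7·10 + 7 = 177 = 3·59, which is composite.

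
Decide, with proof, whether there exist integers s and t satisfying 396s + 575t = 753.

s = 468, t = -321

Since gcd(396, 575) = 1, every integer is an integer combination of 396 and 575.
Dividing repeatedly: 575 = 1·396 + 179, 396 = 2·179 + 38, 179 = 4·38 + 27, 38 = 1·27 + 11, 27 = 2·11 + 5, 11 = 2·5 + 1, 5 = 5·1 + 0.
Unwinding: 1 = 11 − 2·5 = 11 − 2·(27 − 2·11) = −2·27 + 5·11 = −2·27 + 5·(38 − 1·27) = 5·38 − 7·27 = 5·38 − 7·(179 − 4·38) = −7·179 + 33·38 = −7·179 + 33·(396 − 2·179) = 33·396 − 73·179 = 33·396 − 73·(575 − 1·396) = −73·575 + 106·396, i.e. 396·106 + 575·(-73) = 1.
Times 753: 396·79818 + 575·(-54969) = 753, so (79818, -54969) solves it.
Shifting by a multiple of (575, −396) keeps it a solution: s = 79818 − 138·575 = 468, t = -54969 + 138·396 = -321.
Check: 396·468 + 575·(-321) = 185328 − 184575 = 753. ✓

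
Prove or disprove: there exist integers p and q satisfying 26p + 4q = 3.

No such integers exist.

Any value of 26p + 4q is a multiple of gcd(26, 4) = 2.
But 3 = 2·1 + 1, so 2 ∤ 3.
Hence no integers p, q satisfy the equation.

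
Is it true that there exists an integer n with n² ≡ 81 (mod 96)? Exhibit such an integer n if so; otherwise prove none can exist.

n = 87

Take n = 87. Then 87² = 7569 = 78·96 + 81, so 87² ≡ 81 (mod 96).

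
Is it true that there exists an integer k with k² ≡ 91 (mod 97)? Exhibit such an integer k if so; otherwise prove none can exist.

k = 24 works: 24² = 576, and 576 − 91 = 485 = 5·97.

k = 24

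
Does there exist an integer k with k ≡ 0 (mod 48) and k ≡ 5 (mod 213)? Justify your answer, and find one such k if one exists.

gcd(48, 213) = 3. If k ≡ 0 (mod 48) and k ≡ 5 (mod 213), then k ≡ 0 (mod 3) and k ≡ 5 (mod 3).
These are incompatible: 0 − 5 = -5 is not divisible by 3.
Hence the system has no solution.

There is no such integer.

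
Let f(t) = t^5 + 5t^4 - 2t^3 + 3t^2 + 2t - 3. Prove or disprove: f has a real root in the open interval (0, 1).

Such a root exists.

f(0) = -3 and f(1) = 6, which have opposite signs.
Since f is a polynomial it is continuous on [0, 1].
By the Intermediate Value Theorem f must vanish at some point of (0, 1).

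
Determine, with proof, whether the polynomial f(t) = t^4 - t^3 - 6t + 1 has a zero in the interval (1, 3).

f(1) = -5 and f(3) = 37, which have opposite signs.
As a polynomial, f is continuous on every closed interval.
By the Intermediate Value Theorem, f takes the value 0 somewhere in the open interval.

Yes, f has a root in the interval.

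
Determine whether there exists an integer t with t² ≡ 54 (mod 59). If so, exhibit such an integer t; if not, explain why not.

No, no such integer exists.

59 is prime, so by Euler's criterion 54 is a square mod 59 iff 54^((59−1)/2) = 54^29 ≡ 1 (mod 59).
Repeated squaring mod 59: 54^2 = 2916 ≡ 25; 54^4 ≡ 25² = 625 ≡ 35; 54^8 ≡ 35² = 1225 ≡ 45; 54^16 ≡ 45² = 2025 ≡ 19.
Since 29 = 16 + 8 + 4 + 1, 54^29 ≡ 19 · 45 · 35 · 54; multiplying out mod 59: 19·45 = 855 ≡ 29, then 29·35 = 1015 ≡ 12, then 12·54 = 648 ≡ 58. Thus 54^29 ≡ 58 ≡ −1 (mod 59).
The value −1 means 54 is a non-residue modulo 59, so t² ≡ 54 (mod 59) is impossible.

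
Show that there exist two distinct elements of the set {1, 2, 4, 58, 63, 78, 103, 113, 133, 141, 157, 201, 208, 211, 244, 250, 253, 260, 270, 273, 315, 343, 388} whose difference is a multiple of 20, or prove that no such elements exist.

1 and 141 are such a pair.

1 mod 20 = 1 and 141 mod 20 = 1, so 141 − 1 = 140 = 7·20.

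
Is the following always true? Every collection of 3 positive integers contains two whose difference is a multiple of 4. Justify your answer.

No; for instance {2, 3, 4} is a counterexample.

Consider the 3 integers 2, 3, 4. They lie in distinct residue classes modulo 4, since 3 ≤ 4.
No two share a residue, so no pair has difference divisible by 4; the claim fails for this set.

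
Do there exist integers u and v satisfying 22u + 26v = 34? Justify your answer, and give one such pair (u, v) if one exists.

u = 11, v = -8

gcd(22, 26) = 2, and 2 divides 34, so integer solutions exist.
Dividing through by 2 reduces the equation to 11u + 13v = 17.
Euclidean algorithm: 13 = 1·11 + 2, 11 = 5·2 + 1, 2 = 2·1 + 0.
Unwinding: 1 = 11 − 5·2 = 11 − 5·(13 − 1·11) = −5·13 + 6·11, i.e. 11·6 + 13·(-5) = 1.
Times 17: 11·102 + 13·(-85) = 17, so (102, -85) solves it.
The general solution is u = 102 + 13k, v = -85 − 11k; taking k = -7 gives the smaller pair u = 11, v = -8.
Indeed 22·11 + 26·(-8) = 242 − 208 = 34.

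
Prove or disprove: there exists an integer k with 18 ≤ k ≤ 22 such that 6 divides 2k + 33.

At k = 18, 2·18 + 33 = 69 ≡ 3 (mod 6), and each step in k adds 2, giving residues 3, 5, 1, 3, 5 for k = 18, 19, …, 22.
The residue 0 does not occur, so no k in [18, 22] makes 2k + 33 a multiple of 6.

No such integer k in that range exists.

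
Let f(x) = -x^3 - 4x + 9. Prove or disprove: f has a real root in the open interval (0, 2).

Such a root exists.

f(0) = 9 and f(2) = -7, which have opposite signs.
Since f is a polynomial it is continuous on [0, 2].
By the Intermediate Value Theorem, f takes the value 0 somewhere in the open interval.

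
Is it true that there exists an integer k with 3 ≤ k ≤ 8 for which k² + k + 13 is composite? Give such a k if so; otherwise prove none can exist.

k = 4

At k = 4: 4² + 4 + 13 = 33 = 3·11, which is composite.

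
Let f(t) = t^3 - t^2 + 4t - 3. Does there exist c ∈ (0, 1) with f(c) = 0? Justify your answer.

f(0) = -3 and f(1) = 1, which have opposite signs.
As a polynomial, f is continuous on every closed interval.
By the Intermediate Value Theorem f must vanish at some point of (0, 1).

Yes, f has a root in the interval.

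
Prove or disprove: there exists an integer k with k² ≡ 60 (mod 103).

k = 36

k = 36 works: 36² = 1296, and 1296 − 60 = 1236 = 12·103.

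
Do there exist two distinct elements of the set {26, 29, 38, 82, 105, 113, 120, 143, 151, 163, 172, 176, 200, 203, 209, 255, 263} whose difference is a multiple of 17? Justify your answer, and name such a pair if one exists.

Reduce each element modulo 17: 26↦9, 29↦12, 38↦4, 82↦14, 105↦3, 113↦11, 120↦1, 143↦7, 151↦15, 163↦10, 172↦2, 176↦6, 200↦13, 203↦16, 209↦5, 255↦0, 263↦8.
No residue repeats among the 17 elements, so no pair has difference ≡ 0 (mod 17).

No such pair exists.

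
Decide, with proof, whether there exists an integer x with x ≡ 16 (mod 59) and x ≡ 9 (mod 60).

Since 59 and 60 share no common factor, CRT says the pair of congruences has a solution (unique mod 3540).
Write x = 16 + 59t and require 16 + 59t ≡ 9 (mod 60), i.e. 59t ≡ 53 (mod 60).
Invert 59 mod 60 by the Euclidean algorithm: 60 = 1·59 + 1, 59 = 59·1 + 0; back-substituting, 1 = 60 − 1·59. Hence 59·(-1) ≡ 1, so 59⁻¹ ≡ -1 ≡ 59 (mod 60).
Multiplying by 59: t ≡ 59·53 = 3127 ≡ 7 (mod 60).
Taking t = 7 gives x = 16 + 59·7 = 429.
Check: 429 mod 59 = 16, 429 mod 60 = 9. ✓

x = 429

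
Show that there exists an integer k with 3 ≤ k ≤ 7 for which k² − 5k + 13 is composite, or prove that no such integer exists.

At k = 4: 4² − 5·4 + 13 = 9 = 3·3, which is composite.

k = 4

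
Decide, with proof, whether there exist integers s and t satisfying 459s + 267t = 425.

There are no such integers.

Any value of 459s + 267t is a multiple of gcd(459, 267) = 3.
But 425 is not a multiple of 3 (it leaves remainder 2).
Hence no integers s, t satisfy the equation.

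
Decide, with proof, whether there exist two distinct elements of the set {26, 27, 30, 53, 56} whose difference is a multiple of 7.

No, no such pair exists.

Reduce each element modulo 7: 26↦5, 27↦6, 30↦2, 53↦4, 56↦0.
These 5 residues are pairwise different, hence no difference of two elements is divisible by 7.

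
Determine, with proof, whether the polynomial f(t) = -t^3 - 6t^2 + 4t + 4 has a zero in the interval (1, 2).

f(1) = 1 and f(2) = -20, which have opposite signs.
Since f is a polynomial it is continuous on [1, 2].
By the Intermediate Value Theorem, f takes the value 0 somewhere in the open interval.

Such a root exists.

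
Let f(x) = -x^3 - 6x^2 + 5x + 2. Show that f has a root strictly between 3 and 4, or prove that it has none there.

The endpoint values f(3) = -64 and f(4) = -138 are both negative. Claim: f(x) < 0 for every x in (3, 4).
Shift to the endpoint 3: with x = 3 + u (0 < u < 1), one computes f(3 + u) = -u^3 - 15u^2 - 58u - 64.
The nonzero coefficients here are all negative, so for u > 0 every term is negative (or zero), and the constant term -64 is strictly negative.
So f is strictly negative on (3, 4); no root exists in the interval.

No.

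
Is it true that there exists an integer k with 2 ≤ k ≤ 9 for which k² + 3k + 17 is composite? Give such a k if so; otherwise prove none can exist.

k = 5

At k = 5: 5² + 3·5 + 17 = 57 = 3·19, which is composite.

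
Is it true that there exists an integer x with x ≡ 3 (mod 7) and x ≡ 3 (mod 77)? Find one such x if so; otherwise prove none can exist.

x = 3

gcd(7, 77) = 7. A simultaneous solution exists iff 3 ≡ 3 (mod 7); here 3 mod 7 = 3 = 3 mod 7, so it does.
In fact x = 3 itself already satisfies 3 mod 77 = 3.
Verify: 3 = 0·7 + 3 and 3 = 0·77 + 3. ✓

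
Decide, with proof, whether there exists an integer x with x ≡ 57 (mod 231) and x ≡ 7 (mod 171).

No, no such integer exists.

Both moduli are multiples of 3 = gcd(231, 171), so any solution would satisfy x ≡ 57 and x ≡ 7 modulo 3 simultaneously.
However 57 ≡ 0 and 7 ≡ 1 (mod 3), and 0 ≠ 1.
Hence the system has no solution.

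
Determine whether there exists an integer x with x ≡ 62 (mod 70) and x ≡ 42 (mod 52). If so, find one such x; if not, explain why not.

The moduli are not coprime: gcd(70, 52) = 2. Compatibility requires 2 ∣ (42 − 62) = -20, which holds, so solutions exist.
Write x = 62 + 70t. Then 70t ≡ 42 − 62 ≡ 32 (mod 52); dividing through by 2 gives 35t ≡ 16 (mod 26).
35 ≡ 9 (mod 26), so this reads 9t ≡ 16 (mod 26). Invert 9 mod 26 by the Euclidean algorithm: 26 = 2·9 + 8, 9 = 1·8 + 1, 8 = 8·1 + 0; back-substituting, 1 = 9 − 1·8 = 9 − (26 − 2·9) = −26 + 3·9. Hence 9·3 ≡ 1, so 9⁻¹ ≡ 3 (mod 26).
Therefore t ≡ 3·16 = 48 ≡ 22 (mod 26).
Then x = 62 + 70·22 = 1602.
Indeed 1602 ≡ 62 (mod 70) and 1602 ≡ 42 (mod 52).

x = 1602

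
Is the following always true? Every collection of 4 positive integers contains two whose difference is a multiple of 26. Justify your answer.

No, the set {12, 13, 14, 15} is a counterexample.

Consider the 4 integers 12, 13, 14, 15. They lie in distinct residue classes modulo 26, since 4 ≤ 26.
Any two of them differ by at most 3 < 26 and by at least 1, so no difference is a multiple of 26.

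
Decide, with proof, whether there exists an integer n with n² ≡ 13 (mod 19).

Since (19 − n)² ≡ n² (mod 19), it suffices to square n = 0, 1, …, 9: the residues are 0, 1, 4, 9, 16, 6, 17, 11, 7, 5.
The set of squares mod 19 is therefore {0, 1, 4, 5, 6, 7, 9, 11, 16, 17}, which does not contain 13.
Therefore n² ≡ 13 (mod 19) has no solution.

There is no such integer.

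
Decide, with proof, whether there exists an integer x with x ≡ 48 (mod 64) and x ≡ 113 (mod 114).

Both moduli are multiples of 2 = gcd(64, 114), so any solution would satisfy x ≡ 48 and x ≡ 113 modulo 2 simultaneously.
However 48 ≡ 0 and 113 ≡ 1 (mod 2), and 0 ≠ 1.
So no integer satisfies both congruences.

No, no such integer exists.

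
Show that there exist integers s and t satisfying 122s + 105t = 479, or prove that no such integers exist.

s = 22, t = -21

Since gcd(122, 105) = 1, every integer is an integer combination of 122 and 105.
Dividing repeatedly: 122 = 1·105 + 17, 105 = 6·17 + 3, 17 = 5·3 + 2, 3 = 1·2 + 1, 2 = 2·1 + 0.
Unwinding: 1 = 3 − 1·2 = 3 − (17 − 5·3) = −17 + 6·3 = −17 + 6·(105 − 6·17) = 6·105 − 37·17 = 6·105 − 37·(122 − 1·105) = −37·122 + 43·105, i.e. 122·(-37) + 105·43 = 1.
Scaling by 479 gives the particular solution (s, t) = (-17723, 20597).
Shifting by a multiple of (105, −122) keeps it a solution: s = -17723 + 169·105 = 22, t = 20597 − 169·122 = -21.
Check: 122·22 + 105·(-21) = 2684 − 2205 = 479. ✓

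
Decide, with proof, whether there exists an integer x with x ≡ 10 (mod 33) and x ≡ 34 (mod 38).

x = 604

gcd(33, 38) = 1, so the Chinese Remainder Theorem guarantees exactly one residue class mod 1254 satisfying both.
Write x = 10 + 33t and require 10 + 33t ≡ 34 (mod 38), i.e. 33t ≡ 24 (mod 38).
Invert 33 mod 38 by the Euclidean algorithm: 38 = 1·33 + 5, 33 = 6·5 + 3, 5 = 1·3 + 2, 3 = 1·2 + 1, 2 = 2·1 + 0; back-substituting, 1 = 3 − 1·2 = 3 − (5 − 1·3) = −5 + 2·3 = −5 + 2·(33 − 6·5) = 2·33 − 13·5 = 2·33 − 13·(38 − 1·33) = −13·38 + 15·33. Hence 33·15 ≡ 1, so 33⁻¹ ≡ 15 (mod 38).
Multiplying by 15: t ≡ 15·24 = 360 ≡ 18 (mod 38).
Taking t = 18 gives x = 10 + 33·18 = 604.
Indeed 604 ≡ 10 (mod 33) and 604 ≡ 34 (mod 38).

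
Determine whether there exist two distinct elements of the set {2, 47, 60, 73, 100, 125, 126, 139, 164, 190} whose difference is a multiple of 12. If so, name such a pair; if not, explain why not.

No such pair exists.

Residues mod 12: 2↦2, 47↦11, 60↦0, 73↦1, 100↦4, 125↦5, 126↦6, 139↦7, 164↦8, 190↦10.
No residue repeats among the 10 elements, so no pair has difference ≡ 0 (mod 12).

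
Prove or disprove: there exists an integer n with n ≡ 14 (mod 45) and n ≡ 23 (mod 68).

gcd(45, 68) = 1, so the Chinese Remainder Theorem guarantees exactly one residue class mod 3060 satisfying both.
Any solution of the first congruence is n = 14 + 45t; substituting into the second, 45t ≡ 23 − 14 ≡ 9 (mod 68).
Invert 45 mod 68 by the Euclidean algorithm: 68 = 1·45 + 23, 45 = 1·23 + 22, 23 = 1·22 + 1, 22 = 22·1 + 0; back-substituting, 1 = 23 − 1·22 = 23 − (45 − 1·23) = −45 + 2·23 = −45 + 2·(68 − 1·45) = 2·68 − 3·45. Hence 45·(-3) ≡ 1, so 45⁻¹ ≡ -3 ≡ 65 (mod 68).
Therefore t ≡ 65·9 = 585 ≡ 41 (mod 68).
Taking t = 41 gives n = 14 + 45·41 = 1859.
Check: 1859 mod 45 = 14, 1859 mod 68 = 23. ✓

n = 1859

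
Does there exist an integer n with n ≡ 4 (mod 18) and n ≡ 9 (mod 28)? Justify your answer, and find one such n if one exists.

No such integer exists.

Reduce both congruences modulo 2, which divides 18 and 28: they say n ≡ 4 (mod 2) and n ≡ 9 (mod 2).
But 4 mod 2 = 0 while 9 mod 2 = 1, a contradiction.
Hence the system has no solution.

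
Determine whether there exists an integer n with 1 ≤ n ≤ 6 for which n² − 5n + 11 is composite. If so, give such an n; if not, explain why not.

No such integer n in that range exists.

The values for n = 1, 2, …, 6 are 7, 5, 5, 7, 11, 17, and each of these is prime.
So no value in the range makes the expression composite.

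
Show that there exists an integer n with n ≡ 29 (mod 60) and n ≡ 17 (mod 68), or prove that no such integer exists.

gcd(60, 68) = 4. A simultaneous solution exists iff 29 ≡ 17 (mod 4); here 29 mod 4 = 1 = 17 mod 4, so it does.
Put n = 29 + 60t, so we need 60t ≡ 56 (mod 68), equivalently (divide by 4) 15t ≡ 14 (mod 17).
Since 15·8 = 120 = 7·17 + 1, the inverse of 15 mod 17 is 8.
Therefore t ≡ 8·14 = 112 ≡ 10 (mod 17).
Then n = 29 + 60·10 = 629.
Check: 629 mod 60 = 29, 629 mod 68 = 17. ✓

n = 629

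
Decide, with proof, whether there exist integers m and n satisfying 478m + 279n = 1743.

478 and 279 are coprime, so 478m + 279n ranges over all of ℤ.
Euclidean algorithm: 478 = 1·279 + 199, 279 = 1·199 + 80, 199 = 2·80 + 39, 80 = 2·39 + 2, 39 = 19·2 + 1, 2 = 2·1 + 0.
Unwinding: 1 = 39 − 19·2 = 39 − 19·(80 − 2·39) = −19·80 + 39·39 = −19·80 + 39·(199 − 2·80) = 39·199 − 97·80 = 39·199 − 97·(279 − 1·199) = −97·279 + 136·199 = −97·279 + 136·(478 − 1·279) = 136·478 − 233·279, i.e. 478·136 + 279·(-233) = 1.
Multiplying through by 1743: m = 136·1743 = 237048, n = (-233)·1743 = -406119 is a solution.
The general solution is m = 237048 + 279k, n = -406119 − 478k; taking k = -849 gives the smaller pair m = 177, n = -297.
Check: 478·177 + 279·(-297) = 84606 − 82863 = 1743. ✓

m = 177, n = -297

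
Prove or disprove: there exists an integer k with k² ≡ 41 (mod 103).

k = 91 works: 91² = 8281, and 8281 − 41 = 8240 = 80·103.

k = 91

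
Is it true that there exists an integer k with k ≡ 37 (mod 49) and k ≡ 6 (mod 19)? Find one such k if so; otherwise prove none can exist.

gcd(49, 19) = 1, so the Chinese Remainder Theorem guarantees exactly one residue class mod 931 satisfying both.
Any solution of the first congruence is k = 37 + 49t; substituting into the second, 49t ≡ 6 − 37 ≡ 7 (mod 19).
49 ≡ 11 (mod 19), so this reads 11t ≡ 7 (mod 19). Note 11·7 = 77 ≡ 1 (mod 19) (as 77 − 1 = 4·19), so 11⁻¹ ≡ 7.
Multiplying by 7: t ≡ 7·7 = 49 ≡ 11 (mod 19).
With t = 11: k = 37 + 49·11 = 576.
Indeed 576 ≡ 37 (mod 49) and 576 ≡ 6 (mod 19).

k = 576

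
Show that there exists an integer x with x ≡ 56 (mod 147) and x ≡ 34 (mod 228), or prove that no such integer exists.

Reduce both congruences modulo 3, which divides 147 and 228: they say x ≡ 56 (mod 3) and x ≡ 34 (mod 3).
However 56 ≡ 2 and 34 ≡ 1 (mod 3), and 2 ≠ 1.
Hence the system has no solution.

No such integer exists.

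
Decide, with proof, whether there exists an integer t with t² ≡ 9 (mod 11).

Take t = 8. Then 8² = 64 = 5·11 + 9, so 8² ≡ 9 (mod 11).

t = 8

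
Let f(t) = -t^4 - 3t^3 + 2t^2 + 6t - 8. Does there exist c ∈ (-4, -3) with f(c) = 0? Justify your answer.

f has no root in that interval.

The endpoint values f(-4) = -64 and f(-3) = -8 are both negative. Claim: f(t) < 0 for every t in (-4, -3).
Shift to the endpoint -3: with t = -3 − u (0 < u < 1), one computes f(-3 − u) = -u^4 - 9u^3 - 25u^2 - 21u - 8.
All 5 nonzero coefficients of this polynomial in u are negative; hence for u > 0 the value is a sum of negative terms (the constant -8 among them).
Therefore f(t) < 0 throughout (-4, -3), and f has no zero there.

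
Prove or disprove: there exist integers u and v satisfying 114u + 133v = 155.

Both 114 and 133 are divisible by gcd(114, 133) = 19, hence so is any combination 114u + 133v.
But 155 = 19·8 + 3, so 19 ∤ 155.
So the equation is unsolvable over ℤ.

No such integers exist.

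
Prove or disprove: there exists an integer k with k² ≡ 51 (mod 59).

k = 46

k = 46 works: 46² = 2116, and 2116 − 51 = 2065 = 35·59.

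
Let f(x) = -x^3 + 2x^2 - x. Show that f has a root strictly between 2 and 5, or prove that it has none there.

No.

f(2) = -2 and f(5) = -80, both negative, so a sign-change argument is unavailable; we show f keeps this sign on the whole interval.
Shift to the endpoint 2: with x = 2 + u (0 < u < 3), one computes f(2 + u) = -u^3 - 4u^2 - 5u - 2.
All 4 nonzero coefficients of this polynomial in u are negative; hence for u > 0 the value is a sum of negative terms (the constant -2 among them).
Therefore f(x) < 0 throughout (2, 5), and f has no zero there.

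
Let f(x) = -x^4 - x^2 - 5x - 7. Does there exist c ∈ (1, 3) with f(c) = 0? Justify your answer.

The endpoint values f(1) = -14 and f(3) = -112 are both negative. Claim: f(x) < 0 for every x in (1, 3).
Shift to the endpoint 1: with x = 1 + u (0 < u < 2), one computes f(1 + u) = -u^4 - 4u^3 - 7u^2 - 11u - 14.
All 5 nonzero coefficients of this polynomial in u are negative; hence for u > 0 the value is a sum of negative terms (the constant -14 among them).
Therefore f(x) < 0 throughout (1, 3), and f has no zero there.

No.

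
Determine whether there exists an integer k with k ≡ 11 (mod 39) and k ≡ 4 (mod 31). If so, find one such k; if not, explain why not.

Since 39 and 31 share no common factor, CRT says the pair of congruences has a solution (unique mod 1209).
Write k = 11 + 39t and require 11 + 39t ≡ 4 (mod 31), i.e. 39t ≡ 24 (mod 31).
39 ≡ 8 (mod 31), so this reads 8t ≡ 24 (mod 31). To invert 8 modulo 31: 31 = 3·8 + 7, 8 = 1·7 + 1, 7 = 7·1 + 0, and unwinding, 1 = 8 − 1·7 = 8 − (31 − 3·8) = −31 + 4·8. Thus 8⁻¹ ≡ 4 (mod 31).
Multiplying by 4: t ≡ 4·24 = 96 ≡ 3 (mod 31).
With t = 3: k = 11 + 39·3 = 128.
Check: 128 mod 39 = 11, 128 mod 31 = 4. ✓

k = 128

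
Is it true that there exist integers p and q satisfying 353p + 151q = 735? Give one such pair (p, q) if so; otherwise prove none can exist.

p = 121, q = -278

Since gcd(353, 151) = 1, every integer is an integer combination of 353 and 151.
Dividing repeatedly: 353 = 2·151 + 51, 151 = 2·51 + 49, 51 = 1·49 + 2, 49 = 24·2 + 1, 2 = 2·1 + 0.
Unwinding: 1 = 49 − 24·2 = 49 − 24·(51 − 1·49) = −24·51 + 25·49 = −24·51 + 25·(151 − 2·51) = 25·151 − 74·51 = 25·151 − 74·(353 − 2·151) = −74·353 + 173·151, i.e. 353·(-74) + 151·173 = 1.
Multiplying through by 735: p = (-74)·735 = -54390, q = 173·735 = 127155 is a solution.
Adding 361·151 to p and subtracting 361·353 from q gives the tidier solution (121, -278).
Check: 353·121 + 151·(-278) = 42713 − 41978 = 735. ✓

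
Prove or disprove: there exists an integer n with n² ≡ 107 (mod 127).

n = 108

n = 108 works: 108² = 11664, and 11664 − 107 = 11557 = 91·127.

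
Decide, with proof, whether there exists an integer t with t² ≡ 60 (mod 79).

Apply Euler's criterion with the prime 79: 60 is a quadratic residue iff 60^39 ≡ 1 (mod 79), and a non-residue iff it is ≡ −1.
Squaring successively (mod 79): 60^2 = 3600 ≡ 45; 60^4 ≡ 45² = 2025 ≡ 50; 60^8 ≡ 50² = 2500 ≡ 51; 60^16 ≡ 51² = 2601 ≡ 73; 60^32 ≡ 73² = 5329 ≡ 36.
Since 39 = 32 + 4 + 2 + 1, 60^39 ≡ 36 · 50 · 45 · 60; multiplying out mod 79: 36·50 = 1800 ≡ 62, then 62·45 = 2790 ≡ 25, then 25·60 = 1500 ≡ 78. Thus 60^39 ≡ 78 ≡ −1 (mod 79).
The value −1 means 60 is a non-residue modulo 79, so t² ≡ 60 (mod 79) is impossible.

No, no such integer exists.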